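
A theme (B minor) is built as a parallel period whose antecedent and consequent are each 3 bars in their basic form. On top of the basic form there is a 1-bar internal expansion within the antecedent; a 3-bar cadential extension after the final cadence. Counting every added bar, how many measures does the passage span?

Basic parallel period: 3 + 3 = 6 bars.
6 (basic form) + 1 (internal expansion) + 3 (cadential extension) = 10.

10 measures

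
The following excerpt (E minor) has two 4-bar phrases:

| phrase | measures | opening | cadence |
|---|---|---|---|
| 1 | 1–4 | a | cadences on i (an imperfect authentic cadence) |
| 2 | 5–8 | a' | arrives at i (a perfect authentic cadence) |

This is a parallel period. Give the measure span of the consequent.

The phrase ending with the weaker cadence (imperfect authentic cadence) is the antecedent; the one ending more conclusively (perfect authentic cadence) is the consequent. The consequent is measures 5–8.

measures 5–8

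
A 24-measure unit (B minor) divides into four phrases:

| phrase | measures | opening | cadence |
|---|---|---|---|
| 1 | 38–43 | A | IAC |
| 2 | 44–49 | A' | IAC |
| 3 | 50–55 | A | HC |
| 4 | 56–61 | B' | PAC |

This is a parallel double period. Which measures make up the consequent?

In a double period the first pair of phrases (ending imperfect authentic cadence) is the large antecedent and the second pair (ending perfect authentic cadence) is the large consequent; the consequent is measures 50–61.

measures 50–61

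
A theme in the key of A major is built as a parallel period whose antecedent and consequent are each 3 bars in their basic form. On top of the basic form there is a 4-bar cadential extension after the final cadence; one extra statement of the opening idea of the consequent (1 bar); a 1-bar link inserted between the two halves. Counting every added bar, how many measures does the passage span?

12 measures

Basic parallel period: 3 + 3 = 6 bars.
6 (basic form) + 4 (cadential extension) + 1 (extra statement) + 1 (link) = 12.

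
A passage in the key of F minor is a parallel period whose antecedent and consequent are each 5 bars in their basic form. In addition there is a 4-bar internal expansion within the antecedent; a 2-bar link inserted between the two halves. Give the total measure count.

16 measures

Basic parallel period: 5 + 5 = 10 bars.
10 (basic form) + 4 (internal expansion) + 2 (link) = 16.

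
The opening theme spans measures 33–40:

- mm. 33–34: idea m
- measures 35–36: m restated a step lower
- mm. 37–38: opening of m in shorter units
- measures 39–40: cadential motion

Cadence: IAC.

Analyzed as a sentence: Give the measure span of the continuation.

After the presentation (mm. 33–36), the continuation covers the fragmentation through the cadence: mm. 37–40.

measures 37–40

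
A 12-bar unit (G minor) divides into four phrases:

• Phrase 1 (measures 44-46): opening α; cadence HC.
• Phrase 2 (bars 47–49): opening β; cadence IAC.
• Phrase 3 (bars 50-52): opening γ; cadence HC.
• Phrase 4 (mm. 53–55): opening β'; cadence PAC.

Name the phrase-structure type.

contrasting double period

Four phrases in two halves: the first half (bars 44-49) ends with an imperfect authentic cadence, the second (bars 50-55) with a perfect authentic cadence — a large antecedent–consequent pair, i.e. a double period.
Phrase 3 begins with different material from phrase 1, making it contrasting.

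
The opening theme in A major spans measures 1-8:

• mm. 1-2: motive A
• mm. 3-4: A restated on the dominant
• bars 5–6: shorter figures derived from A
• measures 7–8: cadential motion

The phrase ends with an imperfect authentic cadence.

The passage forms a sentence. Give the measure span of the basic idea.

The presentation of a sentence is the basic idea (measures 1-2) plus its repetition (mm. 3-4); the basic idea is therefore mm. 1-2.

measures 1–2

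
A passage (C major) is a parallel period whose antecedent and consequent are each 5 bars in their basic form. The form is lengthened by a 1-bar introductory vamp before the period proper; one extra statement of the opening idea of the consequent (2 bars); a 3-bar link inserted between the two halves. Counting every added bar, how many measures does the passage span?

16 measures

Basic parallel period: 5 + 5 = 10 bars.
10 (basic form) + 1 (introduction) + 2 (extra statement) + 3 (link) = 16.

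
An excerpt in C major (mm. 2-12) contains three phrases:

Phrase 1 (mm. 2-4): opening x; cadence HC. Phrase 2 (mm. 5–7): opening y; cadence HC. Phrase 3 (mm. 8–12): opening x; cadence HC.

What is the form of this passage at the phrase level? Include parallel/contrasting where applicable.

phrase group

The final phrase closes with a half cadence, which is not stronger than the preceding half cadence; the 3 phrases lack an overall antecedent–consequent design and so form a phrase group.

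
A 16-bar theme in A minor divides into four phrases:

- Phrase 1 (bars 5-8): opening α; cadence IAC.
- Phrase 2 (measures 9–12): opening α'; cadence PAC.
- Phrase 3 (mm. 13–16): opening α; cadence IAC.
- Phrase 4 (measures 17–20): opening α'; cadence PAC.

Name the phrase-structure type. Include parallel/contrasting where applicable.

The cadence pattern IAC–PAC–IAC–PAC is weak–strong twice, and phrases 3–4 restate phrases 1–2: a period heard twice, not a double period (which would end weakly at phrase 2).

repeated period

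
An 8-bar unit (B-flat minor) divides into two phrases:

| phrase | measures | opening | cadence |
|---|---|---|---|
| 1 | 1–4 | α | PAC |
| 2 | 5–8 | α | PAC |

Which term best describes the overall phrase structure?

Both phrases have the same opening (α) and the same cadence (perfect authentic cadence): the second is a restatement, not a consequent, so this is a repeated phrase rather than a period.

repeated phrase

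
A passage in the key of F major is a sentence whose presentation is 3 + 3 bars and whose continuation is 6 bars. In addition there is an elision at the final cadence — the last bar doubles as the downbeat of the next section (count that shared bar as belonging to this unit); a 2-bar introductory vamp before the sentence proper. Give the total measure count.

Basic sentence: 3 + 3 + 6 = 12 bars.
12 (basic form) + 2 (introduction) = 14.
The elision shares a bar with the next section but does not change this unit's count.

14 measures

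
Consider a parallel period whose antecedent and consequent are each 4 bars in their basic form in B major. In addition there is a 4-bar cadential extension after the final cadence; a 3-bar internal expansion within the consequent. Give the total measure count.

15 measures

Basic parallel period: 4 + 4 = 8 bars.
8 (basic form) + 4 (cadential extension) + 3 (internal expansion) = 15.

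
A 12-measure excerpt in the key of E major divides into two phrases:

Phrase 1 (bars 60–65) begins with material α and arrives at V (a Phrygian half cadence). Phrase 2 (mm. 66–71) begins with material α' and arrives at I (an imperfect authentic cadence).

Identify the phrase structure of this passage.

Phrase 1 ends with a Phrygian half cadence (weaker) and phrase 2 with an imperfect authentic cadence (stronger): antecedent + consequent = a period.
The two phrases open with the same material (α / α'), so the period is parallel.

parallel period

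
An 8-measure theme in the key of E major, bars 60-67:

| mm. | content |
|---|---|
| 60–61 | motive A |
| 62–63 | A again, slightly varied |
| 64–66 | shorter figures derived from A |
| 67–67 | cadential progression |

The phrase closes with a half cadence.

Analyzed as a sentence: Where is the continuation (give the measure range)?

measures 64–67

After the presentation (mm. 60–63), the continuation covers the fragmentation through the cadence: mm. 64–67.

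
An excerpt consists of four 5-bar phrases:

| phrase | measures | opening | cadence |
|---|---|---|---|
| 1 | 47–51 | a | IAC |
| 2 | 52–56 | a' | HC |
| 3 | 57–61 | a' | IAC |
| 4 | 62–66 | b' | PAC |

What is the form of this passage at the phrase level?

Four phrases in two halves: the first half (mm. 47–56) ends with a half cadence, the second (mm. 57–66) with a perfect authentic cadence — a large antecedent–consequent pair, i.e. a double period.
Phrase 3 begins with the same material as phrase 1, making it parallel.

parallel double period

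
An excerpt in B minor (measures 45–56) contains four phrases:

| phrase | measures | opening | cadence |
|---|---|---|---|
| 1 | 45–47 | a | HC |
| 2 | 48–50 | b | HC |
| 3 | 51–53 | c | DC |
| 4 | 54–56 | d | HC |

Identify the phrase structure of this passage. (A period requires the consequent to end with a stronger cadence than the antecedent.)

phrase group

Phrase 4 ends with a half cadence, no stronger than phrase 2's half cadence, so the four phrases do not form a double period; nor do phrases 3–4 duplicate 1–2, so it is not a repeated period. With no phrase reaching a conclusive cadence, the passage is a phrase group.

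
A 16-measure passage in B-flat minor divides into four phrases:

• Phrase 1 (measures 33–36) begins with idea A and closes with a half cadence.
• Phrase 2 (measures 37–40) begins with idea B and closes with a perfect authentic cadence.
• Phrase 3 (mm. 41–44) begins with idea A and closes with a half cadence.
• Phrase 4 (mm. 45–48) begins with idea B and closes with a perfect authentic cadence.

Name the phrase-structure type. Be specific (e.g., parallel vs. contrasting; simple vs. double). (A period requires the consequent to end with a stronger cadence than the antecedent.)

repeated period

The cadence pattern HC–PAC–HC–PAC is weak–strong twice, and phrases 3–4 restate phrases 1–2: a period heard twice, not a double period (which would end weakly at phrase 2).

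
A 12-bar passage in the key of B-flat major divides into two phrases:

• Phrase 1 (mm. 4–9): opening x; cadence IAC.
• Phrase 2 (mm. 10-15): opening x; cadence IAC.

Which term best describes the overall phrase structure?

repeated phrase

Both phrases have the same opening (x) and the same cadence (imperfect authentic cadence): the second is a restatement, not a consequent, so this is a repeated phrase rather than a period.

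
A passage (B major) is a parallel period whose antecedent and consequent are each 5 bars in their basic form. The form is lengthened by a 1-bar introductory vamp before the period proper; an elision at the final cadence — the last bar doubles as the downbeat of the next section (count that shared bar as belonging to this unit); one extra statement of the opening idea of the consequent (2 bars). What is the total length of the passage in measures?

13 measures

Basic parallel period: 5 + 5 = 10 bars.
10 (basic form) + 1 (introduction) + 2 (extra statement) = 13.
The elision shares a bar with the next section but does not change this unit's count.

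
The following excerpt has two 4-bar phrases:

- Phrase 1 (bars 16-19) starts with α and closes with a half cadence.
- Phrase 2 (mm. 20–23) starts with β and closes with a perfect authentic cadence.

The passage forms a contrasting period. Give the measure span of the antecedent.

The phrase ending with the weaker cadence (half cadence) is the antecedent; the one ending more conclusively (perfect authentic cadence) is the consequent. The antecedent is measures 16–19.

measures 16–19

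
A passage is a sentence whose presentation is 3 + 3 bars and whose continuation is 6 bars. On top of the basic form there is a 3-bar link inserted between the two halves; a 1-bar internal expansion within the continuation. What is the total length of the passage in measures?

16 measures

Basic sentence: 3 + 3 + 6 = 12 bars.
12 (basic form) + 3 (link) + 1 (internal expansion) = 16.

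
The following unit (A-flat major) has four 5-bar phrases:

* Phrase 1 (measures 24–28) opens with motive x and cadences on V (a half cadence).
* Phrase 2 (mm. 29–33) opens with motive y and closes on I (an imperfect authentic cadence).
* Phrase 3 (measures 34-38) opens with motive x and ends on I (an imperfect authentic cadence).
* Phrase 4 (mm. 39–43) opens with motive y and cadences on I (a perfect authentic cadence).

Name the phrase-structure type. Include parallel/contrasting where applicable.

Four phrases in two halves: the first half (mm. 24–33) ends with an imperfect authentic cadence, the second (bars 34–43) with a perfect authentic cadence — a large antecedent–consequent pair, i.e. a double period.
Phrase 3 begins with the same material as phrase 1, making it parallel.

parallel double period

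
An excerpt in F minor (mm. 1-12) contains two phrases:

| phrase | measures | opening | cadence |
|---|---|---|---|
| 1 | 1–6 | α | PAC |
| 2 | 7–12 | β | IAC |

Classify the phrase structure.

The second phrase closes with an imperfect authentic cadence, which is not stronger than the first phrase's perfect authentic cadence; without a weak→strong cadential pair there is no antecedent–consequent relationship, so this is a phrase group rather than a period.

phrase group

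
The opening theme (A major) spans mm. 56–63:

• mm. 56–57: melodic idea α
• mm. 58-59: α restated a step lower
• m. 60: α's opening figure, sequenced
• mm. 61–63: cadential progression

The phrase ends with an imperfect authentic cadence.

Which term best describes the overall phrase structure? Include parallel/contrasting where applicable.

Basic idea (bars 56–57) + its repetition (bars 58–59) form the presentation; fragmentation and cadence (measures 60–63) form the continuation — the 8-bar whole is a sentence.

sentence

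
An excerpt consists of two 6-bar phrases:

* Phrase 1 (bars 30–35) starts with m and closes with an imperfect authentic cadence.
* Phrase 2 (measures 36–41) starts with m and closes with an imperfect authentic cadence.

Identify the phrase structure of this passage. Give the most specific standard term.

Both phrases have the same opening (m) and the same cadence (imperfect authentic cadence): the second is a restatement, not a consequent, so this is a repeated phrase rather than a period.

repeated phrase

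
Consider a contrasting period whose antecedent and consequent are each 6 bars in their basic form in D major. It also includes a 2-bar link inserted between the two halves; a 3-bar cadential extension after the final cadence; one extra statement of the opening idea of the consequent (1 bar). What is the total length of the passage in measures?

Basic contrasting period: 6 + 6 = 12 bars.
12 (basic form) + 2 (link) + 3 (cadential extension) + 1 (extra statement) = 18.

18 measures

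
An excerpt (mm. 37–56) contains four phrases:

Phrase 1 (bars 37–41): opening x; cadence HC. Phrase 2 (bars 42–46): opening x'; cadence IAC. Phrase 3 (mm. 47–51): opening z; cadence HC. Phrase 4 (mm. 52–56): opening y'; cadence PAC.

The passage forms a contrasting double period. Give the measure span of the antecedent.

In a double period the first pair of phrases (ending imperfect authentic cadence) is the large antecedent and the second pair (ending perfect authentic cadence) is the large consequent; the antecedent is measures 37–46.

measures 37–46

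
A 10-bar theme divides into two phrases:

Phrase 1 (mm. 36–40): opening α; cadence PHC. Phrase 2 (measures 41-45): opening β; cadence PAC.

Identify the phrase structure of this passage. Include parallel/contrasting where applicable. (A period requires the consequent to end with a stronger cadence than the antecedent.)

Phrase 1 ends with a Phrygian half cadence (weaker) and phrase 2 with a perfect authentic cadence (stronger): antecedent + consequent = a period.
The two phrases open with different material (α / β), so the period is contrasting.

contrasting period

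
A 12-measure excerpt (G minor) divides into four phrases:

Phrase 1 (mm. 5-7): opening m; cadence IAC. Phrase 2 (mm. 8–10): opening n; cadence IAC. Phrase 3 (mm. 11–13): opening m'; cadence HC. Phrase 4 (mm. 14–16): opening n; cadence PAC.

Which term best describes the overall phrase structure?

Four phrases in two halves: the first half (mm. 5-10) ends with an imperfect authentic cadence, the second (measures 11–16) with a perfect authentic cadence — a large antecedent–consequent pair, i.e. a double period.
Phrase 3 begins with the same material as phrase 1, making it parallel.

parallel double period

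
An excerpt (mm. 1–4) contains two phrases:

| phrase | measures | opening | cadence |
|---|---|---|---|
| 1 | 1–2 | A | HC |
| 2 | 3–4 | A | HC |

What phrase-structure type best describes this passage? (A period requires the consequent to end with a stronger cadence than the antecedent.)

Both phrases have the same opening (A) and the same cadence (half cadence): the second is a restatement, not a consequent, so this is a repeated phrase rather than a period.

repeated phrase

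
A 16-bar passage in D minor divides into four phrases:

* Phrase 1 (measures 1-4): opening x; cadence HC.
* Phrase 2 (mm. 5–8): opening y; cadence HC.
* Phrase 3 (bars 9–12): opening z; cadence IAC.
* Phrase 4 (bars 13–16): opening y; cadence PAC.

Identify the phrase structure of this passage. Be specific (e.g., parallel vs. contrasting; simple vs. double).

contrasting double period

Four phrases in two halves: the first half (mm. 1–8) ends with a half cadence, the second (mm. 9–16) with a perfect authentic cadence — a large antecedent–consequent pair, i.e. a double period.
Phrase 3 begins with different material from phrase 1, making it contrasting.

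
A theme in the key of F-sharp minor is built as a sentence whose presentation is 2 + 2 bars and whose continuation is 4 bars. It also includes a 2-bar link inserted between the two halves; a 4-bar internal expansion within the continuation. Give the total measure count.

14 measures

Basic sentence: 2 + 2 + 4 = 8 bars.
8 (basic form) + 2 (link) + 4 (internal expansion) = 14.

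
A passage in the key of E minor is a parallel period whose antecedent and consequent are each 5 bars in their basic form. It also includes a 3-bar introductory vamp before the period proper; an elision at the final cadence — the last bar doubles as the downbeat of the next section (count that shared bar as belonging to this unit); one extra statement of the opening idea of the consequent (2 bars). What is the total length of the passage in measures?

15 measures

Basic parallel period: 5 + 5 = 10 bars.
10 (basic form) + 3 (introduction) + 2 (extra statement) = 15.
The elision shares a bar with the next section but does not change this unit's count.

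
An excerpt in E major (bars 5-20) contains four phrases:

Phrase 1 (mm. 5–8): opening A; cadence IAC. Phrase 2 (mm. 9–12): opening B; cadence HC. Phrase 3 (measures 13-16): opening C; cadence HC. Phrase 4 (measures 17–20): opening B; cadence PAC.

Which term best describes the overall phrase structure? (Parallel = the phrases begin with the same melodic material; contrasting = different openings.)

Four phrases in two halves: the first half (measures 5-12) ends with a half cadence, the second (bars 13–20) with a perfect authentic cadence — a large antecedent–consequent pair, i.e. a double period.
Phrase 3 begins with different material from phrase 1, making it contrasting.

contrasting double period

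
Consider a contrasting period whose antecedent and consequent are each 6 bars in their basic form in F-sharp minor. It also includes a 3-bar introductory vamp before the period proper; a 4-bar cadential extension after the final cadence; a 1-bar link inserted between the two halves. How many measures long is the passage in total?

Basic contrasting period: 6 + 6 = 12 bars.
12 (basic form) + 3 (introduction) + 4 (cadential extension) + 1 (link) = 20.

20 measures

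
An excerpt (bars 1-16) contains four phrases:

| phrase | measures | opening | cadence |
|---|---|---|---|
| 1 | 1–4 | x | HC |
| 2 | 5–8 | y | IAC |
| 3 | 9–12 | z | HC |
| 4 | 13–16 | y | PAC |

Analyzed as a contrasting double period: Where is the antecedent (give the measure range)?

In a double period the four phrases pair into a large antecedent (phrases 1–2, ending imperfect authentic cadence) and a large consequent (phrases 3–4, ending perfect authentic cadence). The antecedent spans bars 1-8.

measures 1–8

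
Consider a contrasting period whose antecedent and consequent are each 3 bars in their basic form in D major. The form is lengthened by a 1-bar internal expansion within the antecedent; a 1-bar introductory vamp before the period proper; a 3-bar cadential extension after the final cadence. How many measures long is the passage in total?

11 measures

Basic contrasting period: 3 + 3 = 6 bars.
6 (basic form) + 1 (internal expansion) + 1 (introduction) + 3 (cadential extension) = 11.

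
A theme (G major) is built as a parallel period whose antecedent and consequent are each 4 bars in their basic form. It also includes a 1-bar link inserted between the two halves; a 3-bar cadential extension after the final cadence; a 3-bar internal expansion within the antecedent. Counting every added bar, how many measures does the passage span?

Basic parallel period: 4 + 4 = 8 bars.
8 (basic form) + 1 (link) + 3 (cadential extension) + 3 (internal expansion) = 15.

15 measures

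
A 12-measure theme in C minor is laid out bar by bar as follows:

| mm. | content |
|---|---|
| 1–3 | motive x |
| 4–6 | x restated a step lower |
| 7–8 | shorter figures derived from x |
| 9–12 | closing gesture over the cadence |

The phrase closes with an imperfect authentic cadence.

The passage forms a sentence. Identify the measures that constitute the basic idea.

measures 1–3

The presentation of a sentence is the basic idea (measures 1-3) plus its repetition (mm. 4–6); the basic idea is therefore mm. 1–3.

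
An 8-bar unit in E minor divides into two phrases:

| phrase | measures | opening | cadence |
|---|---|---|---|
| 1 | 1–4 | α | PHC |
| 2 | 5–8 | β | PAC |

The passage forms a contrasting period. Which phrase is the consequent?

The phrase ending with the weaker cadence (Phrygian half cadence) is the antecedent; the one ending more conclusively (perfect authentic cadence) is the consequent. The consequent is phrase 2.

phrase 2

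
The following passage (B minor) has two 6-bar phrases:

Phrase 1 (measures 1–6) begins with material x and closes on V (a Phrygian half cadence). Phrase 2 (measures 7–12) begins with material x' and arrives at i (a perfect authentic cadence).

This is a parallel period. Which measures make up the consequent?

measures 7–12

The phrase ending with the weaker cadence (Phrygian half cadence) is the antecedent; the one ending more conclusively (perfect authentic cadence) is the consequent. The consequent is measures 7–12.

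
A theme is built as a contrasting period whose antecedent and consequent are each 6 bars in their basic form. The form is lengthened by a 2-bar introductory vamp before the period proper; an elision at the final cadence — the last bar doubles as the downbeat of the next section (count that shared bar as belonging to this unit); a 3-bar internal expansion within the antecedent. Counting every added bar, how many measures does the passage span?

17 measures

Basic contrasting period: 6 + 6 = 12 bars.
12 (basic form) + 2 (introduction) + 3 (internal expansion) = 17.
The elision shares a bar with the next section but does not change this unit's count.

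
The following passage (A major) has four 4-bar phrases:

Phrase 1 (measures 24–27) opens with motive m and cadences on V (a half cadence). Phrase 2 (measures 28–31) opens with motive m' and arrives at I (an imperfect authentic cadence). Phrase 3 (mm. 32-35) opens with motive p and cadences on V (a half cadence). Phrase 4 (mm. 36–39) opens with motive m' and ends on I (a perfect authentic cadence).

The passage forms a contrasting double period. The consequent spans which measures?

In a double period the four phrases pair into a large antecedent (phrases 1–2, ending imperfect authentic cadence) and a large consequent (phrases 3–4, ending perfect authentic cadence). The consequent spans measures 32-39.

measures 32–39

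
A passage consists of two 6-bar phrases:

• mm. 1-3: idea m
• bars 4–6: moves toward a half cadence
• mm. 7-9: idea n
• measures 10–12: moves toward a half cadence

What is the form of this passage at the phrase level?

phrase group

The second phrase closes with a half cadence, which is not stronger than the first phrase's half cadence; without a weak→strong cadential pair there is no antecedent–consequent relationship, so this is a phrase group rather than a period.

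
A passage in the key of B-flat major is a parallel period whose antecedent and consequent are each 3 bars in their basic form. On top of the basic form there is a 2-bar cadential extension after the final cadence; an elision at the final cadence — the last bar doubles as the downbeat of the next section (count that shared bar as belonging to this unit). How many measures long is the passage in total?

8 measures

Basic parallel period: 3 + 3 = 6 bars.
6 (basic form) + 2 (cadential extension) = 8.
The elision shares a bar with the next section but does not change this unit's count.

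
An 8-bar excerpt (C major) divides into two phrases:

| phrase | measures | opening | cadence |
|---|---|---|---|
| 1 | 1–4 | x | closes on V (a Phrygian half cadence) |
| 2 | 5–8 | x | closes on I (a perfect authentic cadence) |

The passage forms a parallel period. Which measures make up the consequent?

measures 5–8

The phrase ending with the weaker cadence (Phrygian half cadence) is the antecedent; the one ending more conclusively (perfect authentic cadence) is the consequent. The consequent is measures 5–8.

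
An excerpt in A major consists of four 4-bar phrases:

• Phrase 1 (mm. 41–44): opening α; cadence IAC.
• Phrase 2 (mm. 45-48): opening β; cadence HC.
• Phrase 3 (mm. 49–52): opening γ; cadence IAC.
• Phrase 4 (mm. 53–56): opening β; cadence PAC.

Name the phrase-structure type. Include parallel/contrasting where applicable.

Four phrases in two halves: the first half (bars 41-48) ends with a half cadence, the second (mm. 49–56) with a perfect authentic cadence — a large antecedent–consequent pair, i.e. a double period.
Phrase 3 begins with different material from phrase 1, making it contrasting.

contrasting double period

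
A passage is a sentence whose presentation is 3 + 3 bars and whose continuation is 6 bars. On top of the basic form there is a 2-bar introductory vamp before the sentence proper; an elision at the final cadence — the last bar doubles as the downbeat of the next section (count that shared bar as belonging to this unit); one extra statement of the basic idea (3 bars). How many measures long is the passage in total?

17 measures

Basic sentence: 3 + 3 + 6 = 12 bars.
12 (basic form) + 2 (introduction) + 3 (extra statement) = 17.
The elision shares a bar with the next section but does not change this unit's count.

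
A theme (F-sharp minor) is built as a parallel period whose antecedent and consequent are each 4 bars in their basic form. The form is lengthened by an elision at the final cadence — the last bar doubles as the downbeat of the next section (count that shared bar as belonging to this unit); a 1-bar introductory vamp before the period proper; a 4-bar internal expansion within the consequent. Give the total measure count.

Basic parallel period: 4 + 4 = 8 bars.
8 (basic form) + 1 (introduction) + 4 (internal expansion) = 13.
The elision shares a bar with the next section but does not change this unit's count.

13 measures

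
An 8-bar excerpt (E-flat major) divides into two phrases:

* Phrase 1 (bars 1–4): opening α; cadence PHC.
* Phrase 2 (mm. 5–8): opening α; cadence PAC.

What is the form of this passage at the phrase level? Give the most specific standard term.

parallel period

Phrase 1 ends with a Phrygian half cadence (weaker) and phrase 2 with a perfect authentic cadence (stronger): antecedent + consequent = a period.
The two phrases open with the same material (α / α), so the period is parallel.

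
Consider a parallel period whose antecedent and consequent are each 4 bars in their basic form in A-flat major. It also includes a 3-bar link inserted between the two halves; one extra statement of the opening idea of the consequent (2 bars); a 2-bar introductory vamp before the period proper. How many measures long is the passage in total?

15 measures

Basic parallel period: 4 + 4 = 8 bars.
8 (basic form) + 3 (link) + 2 (extra statement) + 2 (introduction) = 15.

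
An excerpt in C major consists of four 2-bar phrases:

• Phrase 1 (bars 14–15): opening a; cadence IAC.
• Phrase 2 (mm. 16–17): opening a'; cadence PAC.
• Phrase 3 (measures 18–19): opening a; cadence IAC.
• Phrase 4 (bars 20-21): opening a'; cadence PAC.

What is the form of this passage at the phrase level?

The cadence pattern IAC–PAC–IAC–PAC is weak–strong twice, and phrases 3–4 restate phrases 1–2: a period heard twice, not a double period (which would end weakly at phrase 2).

repeated period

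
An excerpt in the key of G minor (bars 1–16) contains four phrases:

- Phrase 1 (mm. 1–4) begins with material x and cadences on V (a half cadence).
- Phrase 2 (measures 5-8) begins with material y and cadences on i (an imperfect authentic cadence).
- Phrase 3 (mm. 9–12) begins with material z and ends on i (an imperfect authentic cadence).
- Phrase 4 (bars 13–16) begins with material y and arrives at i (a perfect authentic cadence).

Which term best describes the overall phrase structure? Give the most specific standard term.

contrasting double period

Four phrases in two halves: the first half (mm. 1–8) ends with an imperfect authentic cadence, the second (measures 9–16) with a perfect authentic cadence — a large antecedent–consequent pair, i.e. a double period.
Phrase 3 begins with different material from phrase 1, making it contrasting.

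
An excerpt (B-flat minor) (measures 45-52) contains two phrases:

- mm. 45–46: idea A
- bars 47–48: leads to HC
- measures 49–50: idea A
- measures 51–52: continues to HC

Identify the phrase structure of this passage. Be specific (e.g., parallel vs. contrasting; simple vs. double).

repeated phrase

Both phrases have the same opening (A) and the same cadence (half cadence): the second is a restatement, not a consequent, so this is a repeated phrase rather than a period.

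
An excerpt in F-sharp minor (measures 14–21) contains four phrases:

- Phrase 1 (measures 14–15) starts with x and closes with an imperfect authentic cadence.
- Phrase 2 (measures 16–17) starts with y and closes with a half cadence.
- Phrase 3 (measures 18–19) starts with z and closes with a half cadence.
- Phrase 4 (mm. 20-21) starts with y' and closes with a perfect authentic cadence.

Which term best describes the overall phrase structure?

contrasting double period

Four phrases in two halves: the first half (mm. 14-17) ends with a half cadence, the second (mm. 18–21) with a perfect authentic cadence — a large antecedent–consequent pair, i.e. a double period.
Phrase 3 begins with different material from phrase 1, making it contrasting.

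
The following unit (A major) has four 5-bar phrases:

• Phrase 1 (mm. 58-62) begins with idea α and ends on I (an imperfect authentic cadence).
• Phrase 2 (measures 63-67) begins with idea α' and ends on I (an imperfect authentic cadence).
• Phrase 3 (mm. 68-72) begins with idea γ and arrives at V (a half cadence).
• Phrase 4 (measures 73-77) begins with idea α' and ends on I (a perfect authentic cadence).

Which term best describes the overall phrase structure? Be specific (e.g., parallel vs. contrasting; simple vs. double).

contrasting double period

Four phrases in two halves: the first half (bars 58–67) ends with an imperfect authentic cadence, the second (mm. 68–77) with a perfect authentic cadence — a large antecedent–consequent pair, i.e. a double period.
Phrase 3 begins with different material from phrase 1, making it contrasting.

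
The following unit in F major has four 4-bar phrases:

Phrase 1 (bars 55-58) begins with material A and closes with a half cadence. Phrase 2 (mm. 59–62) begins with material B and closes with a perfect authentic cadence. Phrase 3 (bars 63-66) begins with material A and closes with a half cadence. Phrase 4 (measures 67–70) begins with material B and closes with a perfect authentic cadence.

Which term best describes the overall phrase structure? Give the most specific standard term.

The cadence pattern HC–PAC–HC–PAC is weak–strong twice, and phrases 3–4 restate phrases 1–2: a period heard twice, not a double period (which would end weakly at phrase 2).

repeated period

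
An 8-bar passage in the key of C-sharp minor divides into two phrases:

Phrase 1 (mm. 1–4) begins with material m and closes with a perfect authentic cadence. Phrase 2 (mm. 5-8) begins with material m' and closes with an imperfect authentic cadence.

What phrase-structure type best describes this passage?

phrase group

The second phrase closes with an imperfect authentic cadence, which is not stronger than the first phrase's perfect authentic cadence; without a weak→strong cadential pair there is no antecedent–consequent relationship, so this is a phrase group rather than a period.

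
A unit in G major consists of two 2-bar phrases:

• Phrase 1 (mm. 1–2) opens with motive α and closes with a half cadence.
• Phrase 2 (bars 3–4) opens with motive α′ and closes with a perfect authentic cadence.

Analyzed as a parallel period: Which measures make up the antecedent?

measures 1–2

The antecedent is the phrase ending with the weaker cadence (half cadence, phrase 1) and the consequent the one ending more conclusively (perfect authentic cadence, phrase 2); the antecedent is measures 1-2.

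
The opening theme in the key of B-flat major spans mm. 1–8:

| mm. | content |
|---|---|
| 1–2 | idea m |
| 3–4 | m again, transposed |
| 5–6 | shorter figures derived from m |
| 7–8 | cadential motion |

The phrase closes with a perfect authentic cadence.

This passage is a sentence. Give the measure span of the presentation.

measures 1–4

The presentation of a sentence is the basic idea (bars 1–2) plus its repetition (measures 3–4); the presentation is therefore measures 1-4.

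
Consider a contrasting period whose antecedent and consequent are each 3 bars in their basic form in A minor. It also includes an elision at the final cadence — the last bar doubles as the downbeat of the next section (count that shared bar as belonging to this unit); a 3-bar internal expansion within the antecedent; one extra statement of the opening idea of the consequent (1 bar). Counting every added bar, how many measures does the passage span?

10 measures

Basic contrasting period: 3 + 3 = 6 bars.
6 (basic form) + 3 (internal expansion) + 1 (extra statement) = 10.
The elision shares a bar with the next section but does not change this unit's count.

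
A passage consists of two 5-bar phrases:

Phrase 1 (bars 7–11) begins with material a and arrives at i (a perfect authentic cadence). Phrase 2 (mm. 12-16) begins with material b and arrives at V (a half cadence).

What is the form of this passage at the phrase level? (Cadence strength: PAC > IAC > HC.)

The second phrase closes with a half cadence, which is not stronger than the first phrase's perfect authentic cadence; without a weak→strong cadential pair there is no antecedent–consequent relationship, so this is a phrase group rather than a period.

phrase group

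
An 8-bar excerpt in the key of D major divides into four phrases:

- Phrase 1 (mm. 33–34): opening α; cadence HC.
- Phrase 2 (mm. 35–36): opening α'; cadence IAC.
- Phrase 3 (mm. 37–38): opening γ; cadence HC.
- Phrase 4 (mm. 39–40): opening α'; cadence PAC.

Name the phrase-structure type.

Four phrases in two halves: the first half (mm. 33-36) ends with an imperfect authentic cadence, the second (bars 37–40) with a perfect authentic cadence — a large antecedent–consequent pair, i.e. a double period.
Phrase 3 begins with different material from phrase 1, making it contrasting.

contrasting double period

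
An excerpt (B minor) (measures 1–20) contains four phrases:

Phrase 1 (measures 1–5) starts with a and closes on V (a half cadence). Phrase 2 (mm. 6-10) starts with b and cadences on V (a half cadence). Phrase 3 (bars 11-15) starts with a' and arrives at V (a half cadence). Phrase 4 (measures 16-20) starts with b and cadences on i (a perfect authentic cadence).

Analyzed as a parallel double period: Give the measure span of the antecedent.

In a double period the four phrases pair into a large antecedent (phrases 1–2, ending half cadence) and a large consequent (phrases 3–4, ending perfect authentic cadence). The antecedent spans measures 1–10.

measures 1–10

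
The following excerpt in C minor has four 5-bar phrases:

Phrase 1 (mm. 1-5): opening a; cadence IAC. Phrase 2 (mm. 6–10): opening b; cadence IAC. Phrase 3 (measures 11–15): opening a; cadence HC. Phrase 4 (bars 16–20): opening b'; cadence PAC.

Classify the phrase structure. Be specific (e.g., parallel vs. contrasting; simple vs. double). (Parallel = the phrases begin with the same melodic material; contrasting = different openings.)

parallel double period

Four phrases in two halves: the first half (bars 1–10) ends with an imperfect authentic cadence, the second (mm. 11-20) with a perfect authentic cadence — a large antecedent–consequent pair, i.e. a double period.
Phrase 3 begins with the same material as phrase 1, making it parallel.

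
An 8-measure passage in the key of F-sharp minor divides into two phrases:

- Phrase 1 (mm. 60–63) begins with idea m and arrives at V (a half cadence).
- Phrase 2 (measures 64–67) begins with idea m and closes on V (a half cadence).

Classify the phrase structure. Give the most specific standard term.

repeated phrase

Both phrases have the same opening (m) and the same cadence (half cadence): the second is a restatement, not a consequent, so this is a repeated phrase rather than a period.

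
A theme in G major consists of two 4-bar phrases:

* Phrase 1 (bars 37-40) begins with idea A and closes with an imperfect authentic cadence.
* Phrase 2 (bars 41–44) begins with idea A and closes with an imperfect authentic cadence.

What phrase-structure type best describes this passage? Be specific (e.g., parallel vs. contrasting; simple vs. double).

Both phrases have the same opening (A) and the same cadence (imperfect authentic cadence): the second is a restatement, not a consequent, so this is a repeated phrase rather than a period.

repeated phrase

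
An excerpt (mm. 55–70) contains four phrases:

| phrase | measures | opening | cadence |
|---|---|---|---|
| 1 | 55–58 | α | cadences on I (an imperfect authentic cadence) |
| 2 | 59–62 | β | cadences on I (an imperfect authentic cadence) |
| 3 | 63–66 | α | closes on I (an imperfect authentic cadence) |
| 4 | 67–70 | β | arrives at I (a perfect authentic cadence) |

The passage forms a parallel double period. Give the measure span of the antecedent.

In a double period the first pair of phrases (ending imperfect authentic cadence) is the large antecedent and the second pair (ending perfect authentic cadence) is the large consequent; the antecedent is measures 55–62.

measures 55–62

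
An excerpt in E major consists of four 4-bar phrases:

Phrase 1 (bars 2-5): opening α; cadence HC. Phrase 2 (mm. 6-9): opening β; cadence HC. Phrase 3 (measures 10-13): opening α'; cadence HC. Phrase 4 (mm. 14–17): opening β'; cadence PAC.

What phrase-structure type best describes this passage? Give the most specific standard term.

parallel double period

Four phrases in two halves: the first half (mm. 2-9) ends with a half cadence, the second (mm. 10–17) with a perfect authentic cadence — a large antecedent–consequent pair, i.e. a double period.
Phrase 3 begins with the same material as phrase 1, making it parallel.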